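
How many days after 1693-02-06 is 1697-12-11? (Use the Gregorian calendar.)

Feb 6, 1693 → Feb 6, 1694: 365 days.
Feb 6, 1694 → Feb 6, 1695: 365 days.
Feb 6, 1695 → Feb 6, 1696: 365 days.
Feb 6, 1696 → Feb 6, 1697: 366 days (Feb 29, 1696 is in that span).
Feb 6, 1697 → Mar 6, 1697: 28 days (February has 28).
Mar 6, 1697 → Apr 6, 1697: 31 days (March has 31).
Apr 6, 1697 → May 6, 1697: 30 days (April has 30).
May 6, 1697 → Jun 6, 1697: 31 days (May has 31).
Jun 6, 1697 → Jul 6, 1697: 30 days (June has 30).
Jul 6, 1697 → Aug 6, 1697: 31 days (July has 31).
Aug 6, 1697 → Sep 6, 1697: 31 days (August has 31).
Sep 6, 1697 → Oct 6, 1697: 30 days (September has 30).
Oct 6, 1697 → Nov 6, 1697: 31 days (October has 31).
Nov 6, 1697 → Dec 6, 1697: 30 days (November has 30).
Dec 6, 1697 → Dec 11, 1697: 5 days.
Total: 1769 days.

1769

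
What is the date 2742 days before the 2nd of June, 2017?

November 29, 2009

−365 (one year) → Jun 2, 2016 (2377 left).
−366 (one year; includes Feb 29, 2016) → Jun 2, 2015 (2011 left).
−365 (one year) → Jun 2, 2014 (1646 left).
−365 (one year) → Jun 2, 2013 (1281 left).
−365 (one year) → Jun 2, 2012 (916 left).
−366 (one year; includes Feb 29, 2012) → Jun 2, 2011 (550 left).
−365 (one year) → Jun 2, 2010 (185 left).
−2 → May 31, 2010 (end of May, 31 days; 183 left).
−31 → Apr 30, 2010 (end of Apr, 30 days; 152 left).
−30 → Mar 31, 2010 (end of Mar, 31 days; 122 left).
−31 → Feb 28, 2010 (end of Feb, 28 days; 91 left).
−28 → Jan 31, 2010 (end of Jan, 31 days; 63 left).
−31 → Dec 31, 2009 (end of Dec, 31 days; 32 left).
−31 → Nov 30, 2009 (end of Nov, 30 days; 1 left).
−1 → Nov 29, 2009.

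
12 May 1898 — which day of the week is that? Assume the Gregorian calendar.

Doomsday rule: the anchor day for the 1800s is Friday. For year 98: 98÷12 = 8 r 2, and 2÷4 = 0, so 8+2+0 = 10.
Friday + 10 ≡ Monday — that's 1898's doomsday.
In May the doomsday date is May 9.
May 12 is 3 days after May 9; 3 mod 7 = 3, so Monday + 3 = Thursday.

Thursday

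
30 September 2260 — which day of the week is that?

Doomsday rule: the anchor day for the 2200s is Friday. For year 60: 60÷12 = 5 r 0, and 0÷4 = 0, so 5+0+0 = 5.
Friday + 5 ≡ Wednesday — that's 2260's doomsday.
In September the doomsday date is Sep 5.
Sep 30 is 25 days after Sep 5; 25 mod 7 = 4, so Wednesday + 4 = Sunday.

Sunday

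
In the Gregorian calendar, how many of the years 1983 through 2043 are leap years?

15

Multiples of 4 in [1983,2043]: 15.
Of those, multiples of 100: 1 (not leap unless ÷400).
Multiples of 400: 1.
Leap years = 15 − 1 + 1 = 15.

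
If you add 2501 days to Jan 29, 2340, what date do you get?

+366 (one year; includes Feb 29, 2340) → Jan 29, 2341 (2135 left).
+365 (one year) → Jan 29, 2342 (1770 left).
+365 (one year) → Jan 29, 2343 (1405 left).
+365 (one year) → Jan 29, 2344 (1040 left).
+366 (one year; includes Feb 29, 2344) → Jan 29, 2345 (674 left).
+365 (one year) → Jan 29, 2346 (309 left).
Jan has 31 days: +3 → Feb 1, 2346 (306 left).
Feb has 28 days: +28 → Mar 1, 2346 (278 left).
Mar has 31 days: +31 → Apr 1, 2346 (247 left).
Apr has 30 days: +30 → May 1, 2346 (217 left).
May has 31 days: +31 → Jun 1, 2346 (186 left).
Jun has 30 days: +30 → Jul 1, 2346 (156 left).
Jul has 31 days: +31 → Aug 1, 2346 (125 left).
Aug has 31 days: +31 → Sep 1, 2346 (94 left).
Sep has 30 days: +30 → Oct 1, 2346 (64 left).
Oct has 31 days: +31 → Nov 1, 2346 (33 left).
Nov has 30 days: +30 → Dec 1, 2346 (3 left).
+3 → Dec 4, 2346.

December 4, 2346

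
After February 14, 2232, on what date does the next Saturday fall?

February 18, 2232

Feb 14, 2232 is a Tuesday.
From Tuesday to the next Saturday is 4 days.
Feb 14, 2232 + 4 = Feb 18, 2232.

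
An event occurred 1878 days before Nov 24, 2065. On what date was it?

−365 (one year) → Nov 24, 2064 (1513 left).
−366 (one year; includes Feb 29, 2064) → Nov 24, 2063 (1147 left).
−365 (one year) → Nov 24, 2062 (782 left).
−365 (one year) → Nov 24, 2061 (417 left).
−365 (one year) → Nov 24, 2060 (52 left).
−24 → Oct 31, 2060 (end of Oct, 31 days; 28 left).
−28 → Oct 3, 2060.

October 3, 2060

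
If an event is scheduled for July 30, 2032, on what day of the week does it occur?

Friday

Doomsday rule: the anchor day for the 2000s is Tuesday. For year 32: 32÷12 = 2 r 8, and 8÷4 = 2, so 2+8+2 = 12.
Tuesday + 12 ≡ Sunday — that's 2032's doomsday.
In July the doomsday date is Jul 11.
Jul 30 is 19 days after Jul 11; 19 mod 7 = 5, so Sunday + 5 = Friday.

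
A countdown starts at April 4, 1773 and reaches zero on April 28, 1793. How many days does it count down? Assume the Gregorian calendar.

Apr 4, 1773 → Apr 4, 1774: 365 days.
Apr 4, 1774 → Apr 4, 1775: 365 days.
Apr 4, 1775 → Apr 4, 1776: 366 days (Feb 29, 1776 is in that span).
Apr 4, 1776 → Apr 4, 1777: 365 days.
Apr 4, 1777 → Apr 4, 1778: 365 days.
Apr 4, 1778 → Apr 4, 1779: 365 days.
Apr 4, 1779 → Apr 4, 1780: 366 days (Feb 29, 1780 is in that span).
Apr 4, 1780 → Apr 4, 1781: 365 days.
Apr 4, 1781 → Apr 4, 1782: 365 days.
Apr 4, 1782 → Apr 4, 1783: 365 days.
Apr 4, 1783 → Apr 4, 1784: 366 days (Feb 29, 1784 is in that span).
Apr 4, 1784 → Apr 4, 1785: 365 days.
Apr 4, 1785 → Apr 4, 1786: 365 days.
Apr 4, 1786 → Apr 4, 1787: 365 days.
Apr 4, 1787 → Apr 4, 1788: 366 days (Feb 29, 1788 is in that span).
Apr 4, 1788 → Apr 4, 1789: 365 days.
Apr 4, 1789 → Apr 4, 1790: 365 days.
Apr 4, 1790 → Apr 4, 1791: 365 days.
Apr 4, 1791 → Apr 4, 1792: 366 days (Feb 29, 1792 is in that span).
Apr 4, 1792 → May 4, 1792: 30 days (April has 30).
May 4, 1792 → Jun 4, 1792: 31 days (May has 31).
Jun 4, 1792 → Jul 4, 1792: 30 days (June has 30).
Jul 4, 1792 → Aug 4, 1792: 31 days (July has 31).
Aug 4, 1792 → Sep 4, 1792: 31 days (August has 31).
Sep 4, 1792 → Oct 4, 1792: 30 days (September has 30).
Oct 4, 1792 → Nov 4, 1792: 31 days (October has 31).
Nov 4, 1792 → Dec 4, 1792: 30 days (November has 30).
Dec 4, 1792 → Jan 4, 1793: 31 days (December has 31).
Jan 4, 1793 → Feb 4, 1793: 31 days (January has 31).
Feb 4, 1793 → Mar 4, 1793: 28 days (February has 28).
Mar 4, 1793 → Apr 4, 1793: 31 days (March has 31).
Apr 4, 1793 → Apr 28, 1793: 24 days.
Total: 7329 days.

7329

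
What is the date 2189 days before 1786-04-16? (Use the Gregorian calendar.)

−365 (one year) → Apr 16, 1785 (1824 left).
−365 (one year) → Apr 16, 1784 (1459 left).
−366 (one year; includes Feb 29, 1784) → Apr 16, 1783 (1093 left).
−365 (one year) → Apr 16, 1782 (728 left).
−365 (one year) → Apr 16, 1781 (363 left).
−16 → Mar 31, 1781 (end of Mar, 31 days; 347 left).
−31 → Feb 28, 1781 (end of Feb, 28 days; 316 left).
−28 → Jan 31, 1781 (end of Jan, 31 days; 288 left).
−31 → Dec 31, 1780 (end of Dec, 31 days; 257 left).
−31 → Nov 30, 1780 (end of Nov, 30 days; 226 left).
−30 → Oct 31, 1780 (end of Oct, 31 days; 196 left).
−31 → Sep 30, 1780 (end of Sep, 30 days; 165 left).
−30 → Aug 31, 1780 (end of Aug, 31 days; 135 left).
−31 → Jul 31, 1780 (end of Jul, 31 days; 104 left).
−31 → Jun 30, 1780 (end of Jun, 30 days; 73 left).
−30 → May 31, 1780 (end of May, 31 days; 43 left).
−31 → Apr 30, 1780 (end of Apr, 30 days; 12 left).
−12 → Apr 18, 1780.

April 18, 1780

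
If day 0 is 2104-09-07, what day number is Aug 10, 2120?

5816

Sep 7, 2104 → Sep 7, 2105: 365 days.
Sep 7, 2105 → Sep 7, 2106: 365 days.
Sep 7, 2106 → Sep 7, 2107: 365 days.
Sep 7, 2107 → Sep 7, 2108: 366 days (Feb 29, 2108 is in that span).
Sep 7, 2108 → Sep 7, 2109: 365 days.
Sep 7, 2109 → Sep 7, 2110: 365 days.
Sep 7, 2110 → Sep 7, 2111: 365 days.
Sep 7, 2111 → Sep 7, 2112: 366 days (Feb 29, 2112 is in that span).
Sep 7, 2112 → Sep 7, 2113: 365 days.
Sep 7, 2113 → Sep 7, 2114: 365 days.
Sep 7, 2114 → Sep 7, 2115: 365 days.
Sep 7, 2115 → Sep 7, 2116: 366 days (Feb 29, 2116 is in that span).
Sep 7, 2116 → Sep 7, 2117: 365 days.
Sep 7, 2117 → Sep 7, 2118: 365 days.
Sep 7, 2118 → Sep 7, 2119: 365 days.
Sep 7, 2119 → Oct 7, 2119: 30 days (September has 30).
Oct 7, 2119 → Nov 7, 2119: 31 days (October has 31).
Nov 7, 2119 → Dec 7, 2119: 30 days (November has 30).
Dec 7, 2119 → Jan 7, 2120: 31 days (December has 31).
Jan 7, 2120 → Feb 7, 2120: 31 days (January has 31).
Feb 7, 2120 → Mar 7, 2120: 29 days (February has 29).
Mar 7, 2120 → Apr 7, 2120: 31 days (March has 31).
Apr 7, 2120 → May 7, 2120: 30 days (April has 30).
May 7, 2120 → Jun 7, 2120: 31 days (May has 31).
Jun 7, 2120 → Jul 7, 2120: 30 days (June has 30).
Jul 7, 2120 → Aug 7, 2120: 31 days (July has 31).
Aug 7, 2120 → Aug 10, 2120: 3 days.
Total: 5816 days.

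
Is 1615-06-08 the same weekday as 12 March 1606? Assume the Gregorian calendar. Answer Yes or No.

From Mar 12, 1606 to Jun 8, 1615 is 3375 days.
3375 mod 7 = 1, so they are different weekdays.
(Mar 12, 1606 is a Sunday; Jun 8, 1615 is a Monday.)

No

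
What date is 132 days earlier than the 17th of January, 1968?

−17 → Dec 31, 1967 (end of Dec, 31 days; 115 left).
−31 → Nov 30, 1967 (end of Nov, 30 days; 84 left).
−30 → Oct 31, 1967 (end of Oct, 31 days; 54 left).
−31 → Sep 30, 1967 (end of Sep, 30 days; 23 left).
−23 → Sep 7, 1967.

September 7, 1967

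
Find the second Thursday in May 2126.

May 1, 2126 is a Wednesday.
The first Thursday is therefore May 2 (1 days later).
The second Thursday is 2 + 1×7 = May 9.

May 9, 2126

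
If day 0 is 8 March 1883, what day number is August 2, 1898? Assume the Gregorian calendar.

5626

Mar 8, 1883 → Mar 8, 1884: 366 days (Feb 29, 1884 is in that span).
Mar 8, 1884 → Mar 8, 1885: 365 days.
Mar 8, 1885 → Mar 8, 1886: 365 days.
Mar 8, 1886 → Mar 8, 1887: 365 days.
Mar 8, 1887 → Mar 8, 1888: 366 days (Feb 29, 1888 is in that span).
Mar 8, 1888 → Mar 8, 1889: 365 days.
Mar 8, 1889 → Mar 8, 1890: 365 days.
Mar 8, 1890 → Mar 8, 1891: 365 days.
Mar 8, 1891 → Mar 8, 1892: 366 days (Feb 29, 1892 is in that span).
Mar 8, 1892 → Mar 8, 1893: 365 days.
Mar 8, 1893 → Mar 8, 1894: 365 days.
Mar 8, 1894 → Mar 8, 1895: 365 days.
Mar 8, 1895 → Mar 8, 1896: 366 days (Feb 29, 1896 is in that span).
Mar 8, 1896 → Mar 8, 1897: 365 days.
Mar 8, 1897 → Mar 8, 1898: 365 days.
Mar 8, 1898 → Apr 8, 1898: 31 days (March has 31).
Apr 8, 1898 → May 8, 1898: 30 days (April has 30).
May 8, 1898 → Jun 8, 1898: 31 days (May has 31).
Jun 8, 1898 → Jul 8, 1898: 30 days (June has 30).
Jul 8, 1898 → Aug 2, 1898: 25 days.
Total: 5626 days.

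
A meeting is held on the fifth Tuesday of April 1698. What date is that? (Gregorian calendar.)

April 29, 1698

April 1, 1698 is a Tuesday.
The first Tuesday is therefore April 1 (same day).
The fifth Tuesday is 1 + 4×7 = April 29.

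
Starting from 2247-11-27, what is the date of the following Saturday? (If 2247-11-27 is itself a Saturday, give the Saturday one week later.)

Nov 27, 2247 is a Saturday.
From Saturday to the next Saturday is 7 days.
Nov 27, 2247 + 7 = Dec 4, 2247.

December 4, 2247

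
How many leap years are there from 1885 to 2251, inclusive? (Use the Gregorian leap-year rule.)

Multiples of 4 in [1885,2251]: 91.
Of those, multiples of 100: 4 (not leap unless ÷400).
Multiples of 400: 1.
Leap years = 91 − 4 + 1 = 88.

88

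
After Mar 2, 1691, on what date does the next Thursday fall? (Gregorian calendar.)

March 8, 1691

Mar 2, 1691 is a Friday.
From Friday to the next Thursday is 6 days.
Mar 2, 1691 + 6 = Mar 8, 1691.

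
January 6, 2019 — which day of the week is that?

January 1, 2019 is a Tuesday.
Jan 1, 2019 → Jan 6, 2019: 5 days.
Total: 5 days.
5 mod 7 = 5, so Tuesday + 5 = Sunday.

Sunday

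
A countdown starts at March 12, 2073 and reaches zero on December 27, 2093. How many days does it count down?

7595

Mar 12, 2073 → Mar 12, 2074: 365 days.
Mar 12, 2074 → Mar 12, 2075: 365 days.
Mar 12, 2075 → Mar 12, 2076: 366 days (Feb 29, 2076 is in that span).
Mar 12, 2076 → Mar 12, 2077: 365 days.
Mar 12, 2077 → Mar 12, 2078: 365 days.
Mar 12, 2078 → Mar 12, 2079: 365 days.
Mar 12, 2079 → Mar 12, 2080: 366 days (Feb 29, 2080 is in that span).
Mar 12, 2080 → Mar 12, 2081: 365 days.
Mar 12, 2081 → Mar 12, 2082: 365 days.
Mar 12, 2082 → Mar 12, 2083: 365 days.
Mar 12, 2083 → Mar 12, 2084: 366 days (Feb 29, 2084 is in that span).
Mar 12, 2084 → Mar 12, 2085: 365 days.
Mar 12, 2085 → Mar 12, 2086: 365 days.
Mar 12, 2086 → Mar 12, 2087: 365 days.
Mar 12, 2087 → Mar 12, 2088: 366 days (Feb 29, 2088 is in that span).
Mar 12, 2088 → Mar 12, 2089: 365 days.
Mar 12, 2089 → Mar 12, 2090: 365 days.
Mar 12, 2090 → Mar 12, 2091: 365 days.
Mar 12, 2091 → Mar 12, 2092: 366 days (Feb 29, 2092 is in that span).
Mar 12, 2092 → Mar 12, 2093: 365 days.
Mar 12, 2093 → Apr 12, 2093: 31 days (March has 31).
Apr 12, 2093 → May 12, 2093: 30 days (April has 30).
May 12, 2093 → Jun 12, 2093: 31 days (May has 31).
Jun 12, 2093 → Jul 12, 2093: 30 days (June has 30).
Jul 12, 2093 → Aug 12, 2093: 31 days (July has 31).
Aug 12, 2093 → Sep 12, 2093: 31 days (August has 31).
Sep 12, 2093 → Oct 12, 2093: 30 days (September has 30).
Oct 12, 2093 → Nov 12, 2093: 31 days (October has 31).
Nov 12, 2093 → Dec 12, 2093: 30 days (November has 30).
Dec 12, 2093 → Dec 27, 2093: 15 days.
Total: 7595 days.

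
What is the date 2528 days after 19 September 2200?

+365 (one year) → Sep 19, 2201 (2163 left).
+365 (one year) → Sep 19, 2202 (1798 left).
+365 (one year) → Sep 19, 2203 (1433 left).
+366 (one year; includes Feb 29, 2204) → Sep 19, 2204 (1067 left).
+365 (one year) → Sep 19, 2205 (702 left).
+365 (one year) → Sep 19, 2206 (337 left).
Sep has 30 days: +12 → Oct 1, 2206 (325 left).
Oct has 31 days: +31 → Nov 1, 2206 (294 left).
Nov has 30 days: +30 → Dec 1, 2206 (264 left).
Dec has 31 days: +31 → Jan 1, 2207 (233 left).
Jan has 31 days: +31 → Feb 1, 2207 (202 left).
Feb has 28 days: +28 → Mar 1, 2207 (174 left).
Mar has 31 days: +31 → Apr 1, 2207 (143 left).
Apr has 30 days: +30 → May 1, 2207 (113 left).
May has 31 days: +31 → Jun 1, 2207 (82 left).
Jun has 30 days: +30 → Jul 1, 2207 (52 left).
Jul has 31 days: +31 → Aug 1, 2207 (21 left).
+21 → Aug 22, 2207.

August 22, 2207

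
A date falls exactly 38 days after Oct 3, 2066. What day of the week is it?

Wednesday

Oct 3, 2066 is a Sunday.
38 mod 7 = 3, so 38 days after a Sunday is Sunday + 3 = Wednesday.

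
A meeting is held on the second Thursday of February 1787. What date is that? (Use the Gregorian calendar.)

February 1, 1787 is a Thursday.
The first Thursday is therefore February 1 (same day).
The second Thursday is 1 + 1×7 = February 8.

February 8, 1787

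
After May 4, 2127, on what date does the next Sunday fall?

May 11, 2127

May 4, 2127 is a Sunday.
From Sunday to the next Sunday is 7 days.
May 4, 2127 + 7 = May 11, 2127.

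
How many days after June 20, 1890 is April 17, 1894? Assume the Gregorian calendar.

Jun 20, 1890 → Jun 20, 1891: 365 days.
Jun 20, 1891 → Jun 20, 1892: 366 days (Feb 29, 1892 is in that span).
Jun 20, 1892 → Jun 20, 1893: 365 days.
Jun 20, 1893 → Jul 20, 1893: 30 days (June has 30).
Jul 20, 1893 → Aug 20, 1893: 31 days (July has 31).
Aug 20, 1893 → Sep 20, 1893: 31 days (August has 31).
Sep 20, 1893 → Oct 20, 1893: 30 days (September has 30).
Oct 20, 1893 → Nov 20, 1893: 31 days (October has 31).
Nov 20, 1893 → Dec 20, 1893: 30 days (November has 30).
Dec 20, 1893 → Jan 20, 1894: 31 days (December has 31).
Jan 20, 1894 → Feb 20, 1894: 31 days (January has 31).
Feb 20, 1894 → Mar 20, 1894: 28 days (February has 28).
Mar 20, 1894 → Apr 17, 1894: 28 days.
Total: 1397 days.

1397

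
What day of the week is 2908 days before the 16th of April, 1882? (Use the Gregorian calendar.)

Apr 16, 1882 is a Sunday.
2908 mod 7 = 3, so 2908 days before a Sunday is Sunday − 3 = Thursday.

Thursday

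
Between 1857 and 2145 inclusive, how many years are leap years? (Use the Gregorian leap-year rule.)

Multiples of 4 in [1857,2145]: 72.
Of those, multiples of 100: 3 (not leap unless ÷400).
Multiples of 400: 1.
Leap years = 72 − 3 + 1 = 70.

70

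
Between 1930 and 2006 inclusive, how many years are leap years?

Multiples of 4 in [1930,2006]: 19.
Of those, multiples of 100: 1 (not leap unless ÷400).
Multiples of 400: 1.
Leap years = 19 − 1 + 1 = 19.

19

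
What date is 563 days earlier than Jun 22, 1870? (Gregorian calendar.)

−365 (one year) → Jun 22, 1869 (198 left).
−22 → May 31, 1869 (end of May, 31 days; 176 left).
−31 → Apr 30, 1869 (end of Apr, 30 days; 145 left).
−30 → Mar 31, 1869 (end of Mar, 31 days; 115 left).
−31 → Feb 28, 1869 (end of Feb, 28 days; 84 left).
−28 → Jan 31, 1869 (end of Jan, 31 days; 56 left).
−31 → Dec 31, 1868 (end of Dec, 31 days; 25 left).
−25 → Dec 6, 1868.

December 6, 1868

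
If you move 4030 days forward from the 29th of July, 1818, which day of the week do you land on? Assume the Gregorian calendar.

Monday

First find the weekday of Jul 29, 1818. Doomsday rule: the anchor day for the 1800s is Friday. For year 18: 18÷12 = 1 r 6, and 6÷4 = 1, so 1+6+1 = 8.
Friday + 8 ≡ Saturday — that's 1818's doomsday.
In July the doomsday date is Jul 11.
Jul 29 is 18 days after Jul 11; 18 mod 7 = 4, so Saturday + 4 = Wednesday.
4030 mod 7 = 5, so 4030 days after a Wednesday is Wednesday + 5 = Monday.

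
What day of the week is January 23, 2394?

Sunday

Doomsday rule: the anchor day for the 2300s is Wednesday. For year 94: 94÷12 = 7 r 10, and 10÷4 = 2, so 7+10+2 = 19.
Wednesday + 19 ≡ Monday — that's 2394's doomsday.
In January the doomsday date is Jan 3 (2394 is not a leap year).
Jan 23 is 20 days after Jan 3; 20 mod 7 = 6, so Monday + 6 = Sunday.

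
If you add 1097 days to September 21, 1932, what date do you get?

September 23, 1935

+365 (one year) → Sep 21, 1933 (732 left).
+365 (one year) → Sep 21, 1934 (367 left).
Sep has 30 days: +10 → Oct 1, 1934 (357 left).
Oct has 31 days: +31 → Nov 1, 1934 (326 left).
Nov has 30 days: +30 → Dec 1, 1934 (296 left).
Dec has 31 days: +31 → Jan 1, 1935 (265 left).
Jan has 31 days: +31 → Feb 1, 1935 (234 left).
Feb has 28 days: +28 → Mar 1, 1935 (206 left).
Mar has 31 days: +31 → Apr 1, 1935 (175 left).
Apr has 30 days: +30 → May 1, 1935 (145 left).
May has 31 days: +31 → Jun 1, 1935 (114 left).
Jun has 30 days: +30 → Jul 1, 1935 (84 left).
Jul has 31 days: +31 → Aug 1, 1935 (53 left).
Aug has 31 days: +31 → Sep 1, 1935 (22 left).
+22 → Sep 23, 1935.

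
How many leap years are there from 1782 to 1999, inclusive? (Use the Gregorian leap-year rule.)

52

Multiples of 4 in [1782,1999]: 54.
Of those, multiples of 100: 2 (not leap unless ÷400).
Multiples of 400: 0.
Leap years = 54 − 2 + 0 = 52.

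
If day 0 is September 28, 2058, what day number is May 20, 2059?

234

Sep 28, 2058 → Oct 28, 2058: 30 days (September has 30).
Oct 28, 2058 → Nov 28, 2058: 31 days (October has 31).
Nov 28, 2058 → Dec 28, 2058: 30 days (November has 30).
Dec 28, 2058 → Jan 28, 2059: 31 days (December has 31).
Jan 28, 2059 → Feb 28, 2059: 31 days (January has 31).
Feb 28, 2059 → Mar 28, 2059: 28 days (February has 28).
Mar 28, 2059 → Apr 28, 2059: 31 days (March has 31).
Apr 28, 2059 → May 20, 2059: 22 days.
Total: 234 days.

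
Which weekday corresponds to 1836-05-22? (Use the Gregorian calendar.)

Sunday

Doomsday rule: the anchor day for the 1800s is Friday. For year 36: 36÷12 = 3 r 0, and 0÷4 = 0, so 3+0+0 = 3.
Friday + 3 ≡ Monday — that's 1836's doomsday.
In May the doomsday date is May 9.
May 22 is 13 days after May 9; 13 mod 7 = 6, so Monday + 6 = Sunday.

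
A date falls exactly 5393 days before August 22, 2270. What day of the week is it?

Friday

First find the weekday of Aug 22, 2270. Doomsday rule: the anchor day for the 2200s is Friday. For year 70: 70÷12 = 5 r 10, and 10÷4 = 2, so 5+10+2 = 17.
Friday + 17 ≡ Monday — that's 2270's doomsday.
In August the doomsday date is Aug 8.
Aug 22 is 14 days after Aug 8; 14 mod 7 = 0, so Monday + 0 = Monday.
5393 mod 7 = 3, so 5393 days before a Monday is Monday − 3 = Friday.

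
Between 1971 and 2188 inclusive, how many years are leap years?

54

Multiples of 4 in [1971,2188]: 55.
Of those, multiples of 100: 2 (not leap unless ÷400).
Multiples of 400: 1.
Leap years = 55 − 2 + 1 = 54.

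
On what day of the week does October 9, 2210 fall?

Tuesday

Doomsday rule: the anchor day for the 2200s is Friday. For year 10: 10÷12 = 0 r 10, and 10÷4 = 2, so 0+10+2 = 12.
Friday + 12 ≡ Wednesday — that's 2210's doomsday.
In October the doomsday date is Oct 10.
Oct 9 is 1 day before Oct 10; 1 mod 7 = 1, so Wednesday − 1 = Tuesday.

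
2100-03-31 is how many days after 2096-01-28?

Jan 28, 2096 → Jan 28, 2097: 366 days (Feb 29, 2096 is in that span).
Jan 28, 2097 → Jan 28, 2098: 365 days.
Jan 28, 2098 → Jan 28, 2099: 365 days.
Jan 28, 2099 → Jan 28, 2100: 365 days.
Jan 28, 2100 → Feb 28, 2100: 31 days (January has 31).
Feb 28, 2100 → Mar 28, 2100: 28 days (February has 28).
Mar 28, 2100 → Mar 31, 2100: 3 days.
Total: 1523 days.

1523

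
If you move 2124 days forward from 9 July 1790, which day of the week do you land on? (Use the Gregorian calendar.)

Monday

First find the weekday of Jul 9, 1790. Doomsday rule: the anchor day for the 1700s is Sunday. For year 90: 90÷12 = 7 r 6, and 6÷4 = 1, so 7+6+1 = 14.
Sunday + 14 ≡ Sunday — that's 1790's doomsday.
In July the doomsday date is Jul 11.
Jul 9 is 2 days before Jul 11; 2 mod 7 = 2, so Sunday − 2 = Friday.
2124 mod 7 = 3, so 2124 days after a Friday is Friday + 3 = Monday.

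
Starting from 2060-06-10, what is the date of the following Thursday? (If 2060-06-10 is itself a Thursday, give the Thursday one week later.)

June 17, 2060

Jun 10, 2060 is a Thursday.
From Thursday to the next Thursday is 7 days.
Jun 10, 2060 + 7 = Jun 17, 2060.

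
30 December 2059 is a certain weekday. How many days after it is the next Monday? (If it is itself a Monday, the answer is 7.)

Dec 30, 2059 is a Tuesday.
From Tuesday to the next Monday is 6 days.

6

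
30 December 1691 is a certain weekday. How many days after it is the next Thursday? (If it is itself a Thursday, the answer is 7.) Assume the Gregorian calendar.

Dec 30, 1691 is a Sunday.
From Sunday to the next Thursday is 4 days.

4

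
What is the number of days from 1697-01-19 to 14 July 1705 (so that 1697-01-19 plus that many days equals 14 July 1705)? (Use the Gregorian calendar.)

Jan 19, 1697 → Jan 19, 1698: 365 days.
Jan 19, 1698 → Jan 19, 1699: 365 days.
Jan 19, 1699 → Jan 19, 1700: 365 days.
Jan 19, 1700 → Jan 19, 1701: 365 days.
Jan 19, 1701 → Jan 19, 1702: 365 days.
Jan 19, 1702 → Jan 19, 1703: 365 days.
Jan 19, 1703 → Jan 19, 1704: 365 days.
Jan 19, 1704 → Jan 19, 1705: 366 days (Feb 29, 1704 is in that span).
Jan 19, 1705 → Feb 19, 1705: 31 days (January has 31).
Feb 19, 1705 → Mar 19, 1705: 28 days (February has 28).
Mar 19, 1705 → Apr 19, 1705: 31 days (March has 31).
Apr 19, 1705 → May 19, 1705: 30 days (April has 30).
May 19, 1705 → Jun 19, 1705: 31 days (May has 31).
Jun 19, 1705 → Jul 14, 1705: 25 days.
Total: 3097 days.

3097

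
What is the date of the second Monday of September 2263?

September 14, 2263

September 1, 2263 is a Tuesday.
The first Monday is therefore September 7 (6 days later).
The second Monday is 7 + 1×7 = September 14.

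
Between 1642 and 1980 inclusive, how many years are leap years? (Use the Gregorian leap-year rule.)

Multiples of 4 in [1642,1980]: 85.
Of those, multiples of 100: 3 (not leap unless ÷400).
Multiples of 400: 0.
Leap years = 85 − 3 + 0 = 82.

82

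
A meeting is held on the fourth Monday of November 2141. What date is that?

November 27, 2141

November 1, 2141 is a Wednesday.
The first Monday is therefore November 6 (5 days later).
The fourth Monday is 6 + 3×7 = November 27.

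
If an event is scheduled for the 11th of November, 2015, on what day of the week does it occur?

January 1, 2015 is a Thursday.
Jan 1, 2015 → Feb 1, 2015: 31 days (January has 31).
Feb 1, 2015 → Mar 1, 2015: 28 days (February has 28).
Mar 1, 2015 → Apr 1, 2015: 31 days (March has 31).
Apr 1, 2015 → May 1, 2015: 30 days (April has 30).
May 1, 2015 → Jun 1, 2015: 31 days (May has 31).
Jun 1, 2015 → Jul 1, 2015: 30 days (June has 30).
Jul 1, 2015 → Aug 1, 2015: 31 days (July has 31).
Aug 1, 2015 → Sep 1, 2015: 31 days (August has 31).
Sep 1, 2015 → Oct 1, 2015: 30 days (September has 30).
Oct 1, 2015 → Nov 1, 2015: 31 days (October has 31).
Nov 1, 2015 → Nov 11, 2015: 10 days.
Total: 314 days.
314 mod 7 = 6, so Thursday + 6 = Wednesday.

Wednesday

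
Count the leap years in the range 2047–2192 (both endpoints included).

Multiples of 4 in [2047,2192]: 37.
Of those, multiples of 100: 1 (not leap unless ÷400).
Multiples of 400: 0.
Leap years = 37 − 1 + 0 = 36.

36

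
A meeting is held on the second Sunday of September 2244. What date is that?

September 8, 2244

September 1, 2244 is a Sunday.
The first Sunday is therefore September 1 (same day).
The second Sunday is 1 + 1×7 = September 8.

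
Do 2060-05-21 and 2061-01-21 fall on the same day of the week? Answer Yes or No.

From May 21, 2060 to Jan 21, 2061 is 245 days.
245 mod 7 = 0, so they are the same weekday.
(May 21, 2060 is a Friday; Jan 21, 2061 is a Friday.)

Yes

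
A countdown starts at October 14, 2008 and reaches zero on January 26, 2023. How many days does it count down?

5217

Oct 14, 2008 → Oct 14, 2009: 365 days.
Oct 14, 2009 → Oct 14, 2010: 365 days.
Oct 14, 2010 → Oct 14, 2011: 365 days.
Oct 14, 2011 → Oct 14, 2012: 366 days (Feb 29, 2012 is in that span).
Oct 14, 2012 → Oct 14, 2013: 365 days.
Oct 14, 2013 → Oct 14, 2014: 365 days.
Oct 14, 2014 → Oct 14, 2015: 365 days.
Oct 14, 2015 → Oct 14, 2016: 366 days (Feb 29, 2016 is in that span).
Oct 14, 2016 → Oct 14, 2017: 365 days.
Oct 14, 2017 → Oct 14, 2018: 365 days.
Oct 14, 2018 → Oct 14, 2019: 365 days.
Oct 14, 2019 → Oct 14, 2020: 366 days (Feb 29, 2020 is in that span).
Oct 14, 2020 → Oct 14, 2021: 365 days.
Oct 14, 2021 → Oct 14, 2022: 365 days.
Oct 14, 2022 → Nov 14, 2022: 31 days (October has 31).
Nov 14, 2022 → Dec 14, 2022: 30 days (November has 30).
Dec 14, 2022 → Jan 14, 2023: 31 days (December has 31).
Jan 14, 2023 → Jan 26, 2023: 12 days.
Total: 5217 days.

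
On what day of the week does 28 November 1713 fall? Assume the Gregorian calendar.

Doomsday rule: the anchor day for the 1700s is Sunday. For year 13: 13÷12 = 1 r 1, and 1÷4 = 0, so 1+1+0 = 2.
Sunday + 2 ≡ Tuesday — that's 1713's doomsday.
In November the doomsday date is Nov 7.
Nov 28 is 21 days after Nov 7; 21 mod 7 = 0, so Tuesday + 0 = Tuesday.

Tuesday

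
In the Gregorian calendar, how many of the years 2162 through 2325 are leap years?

Multiples of 4 in [2162,2325]: 41.
Of those, multiples of 100: 2 (not leap unless ÷400).
Multiples of 400: 0.
Leap years = 41 − 2 + 0 = 39.

39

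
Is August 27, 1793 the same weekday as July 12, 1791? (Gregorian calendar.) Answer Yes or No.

Yes

From Jul 12, 1791 to Aug 27, 1793 is 777 days.
777 mod 7 = 0, so they are the same weekday.
(Jul 12, 1791 is a Tuesday; Aug 27, 1793 is a Tuesday.)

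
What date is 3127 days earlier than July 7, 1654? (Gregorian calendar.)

December 14, 1645

−365 (one year) → Jul 7, 1653 (2762 left).
−365 (one year) → Jul 7, 1652 (2397 left).
−366 (one year; includes Feb 29, 1652) → Jul 7, 1651 (2031 left).
−365 (one year) → Jul 7, 1650 (1666 left).
−365 (one year) → Jul 7, 1649 (1301 left).
−365 (one year) → Jul 7, 1648 (936 left).
−366 (one year; includes Feb 29, 1648) → Jul 7, 1647 (570 left).
−365 (one year) → Jul 7, 1646 (205 left).
−7 → Jun 30, 1646 (end of Jun, 30 days; 198 left).
−30 → May 31, 1646 (end of May, 31 days; 168 left).
−31 → Apr 30, 1646 (end of Apr, 30 days; 137 left).
−30 → Mar 31, 1646 (end of Mar, 31 days; 107 left).
−31 → Feb 28, 1646 (end of Feb, 28 days; 76 left).
−28 → Jan 31, 1646 (end of Jan, 31 days; 48 left).
−31 → Dec 31, 1645 (end of Dec, 31 days; 17 left).
−17 → Dec 14, 1645.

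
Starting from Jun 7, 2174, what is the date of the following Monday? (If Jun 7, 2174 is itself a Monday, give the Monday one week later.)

June 13, 2174

Jun 7, 2174 is a Tuesday.
From Tuesday to the next Monday is 6 days.
Jun 7, 2174 + 6 = Jun 13, 2174.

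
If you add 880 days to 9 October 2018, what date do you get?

March 7, 2021

+365 (one year) → Oct 9, 2019 (515 left).
+366 (one year; includes Feb 29, 2020) → Oct 9, 2020 (149 left).
Oct has 31 days: +23 → Nov 1, 2020 (126 left).
Nov has 30 days: +30 → Dec 1, 2020 (96 left).
Dec has 31 days: +31 → Jan 1, 2021 (65 left).
Jan has 31 days: +31 → Feb 1, 2021 (34 left).
Feb has 28 days: +28 → Mar 1, 2021 (6 left).
+6 → Mar 7, 2021.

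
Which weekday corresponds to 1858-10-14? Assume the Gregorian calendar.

Thursday

Doomsday rule: the anchor day for the 1800s is Friday. For year 58: 58÷12 = 4 r 10, and 10÷4 = 2, so 4+10+2 = 16.
Friday + 16 ≡ Sunday — that's 1858's doomsday.
In October the doomsday date is Oct 10.
Oct 14 is 4 days after Oct 10; 4 mod 7 = 4, so Sunday + 4 = Thursday.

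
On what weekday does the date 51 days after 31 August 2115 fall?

Monday

First find the weekday of Aug 31, 2115. Doomsday rule: the anchor day for the 2100s is Sunday. For year 15: 15÷12 = 1 r 3, and 3÷4 = 0, so 1+3+0 = 4.
Sunday + 4 ≡ Thursday — that's 2115's doomsday.
In August the doomsday date is Aug 8.
Aug 31 is 23 days after Aug 8; 23 mod 7 = 2, so Thursday + 2 = Saturday.
51 mod 7 = 2, so 51 days after a Saturday is Saturday + 2 = Monday.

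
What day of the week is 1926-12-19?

Sunday

Doomsday rule: the anchor day for the 1900s is Wednesday. For year 26: 26÷12 = 2 r 2, and 2÷4 = 0, so 2+2+0 = 4.
Wednesday + 4 ≡ Sunday — that's 1926's doomsday.
In December the doomsday date is Dec 12.
Dec 19 is 7 days after Dec 12; 7 mod 7 = 0, so Sunday + 0 = Sunday.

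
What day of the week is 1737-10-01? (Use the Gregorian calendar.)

Tuesday

Doomsday rule: the anchor day for the 1700s is Sunday. For year 37: 37÷12 = 3 r 1, and 1÷4 = 0, so 3+1+0 = 4.
Sunday + 4 ≡ Thursday — that's 1737's doomsday.
In October the doomsday date is Oct 10.
Oct 1 is 9 days before Oct 10; 9 mod 7 = 2, so Thursday − 2 = Tuesday.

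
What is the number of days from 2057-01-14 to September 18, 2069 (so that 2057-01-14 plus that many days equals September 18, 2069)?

4630

Jan 14, 2057 → Jan 14, 2058: 365 days.
Jan 14, 2058 → Jan 14, 2059: 365 days.
Jan 14, 2059 → Jan 14, 2060: 365 days.
Jan 14, 2060 → Jan 14, 2061: 366 days (Feb 29, 2060 is in that span).
Jan 14, 2061 → Jan 14, 2062: 365 days.
Jan 14, 2062 → Jan 14, 2063: 365 days.
Jan 14, 2063 → Jan 14, 2064: 365 days.
Jan 14, 2064 → Jan 14, 2065: 366 days (Feb 29, 2064 is in that span).
Jan 14, 2065 → Jan 14, 2066: 365 days.
Jan 14, 2066 → Jan 14, 2067: 365 days.
Jan 14, 2067 → Jan 14, 2068: 365 days.
Jan 14, 2068 → Jan 14, 2069: 366 days (Feb 29, 2068 is in that span).
Jan 14, 2069 → Feb 14, 2069: 31 days (January has 31).
Feb 14, 2069 → Mar 14, 2069: 28 days (February has 28).
Mar 14, 2069 → Apr 14, 2069: 31 days (March has 31).
Apr 14, 2069 → May 14, 2069: 30 days (April has 30).
May 14, 2069 → Jun 14, 2069: 31 days (May has 31).
Jun 14, 2069 → Jul 14, 2069: 30 days (June has 30).
Jul 14, 2069 → Aug 14, 2069: 31 days (July has 31).
Aug 14, 2069 → Sep 14, 2069: 31 days (August has 31).
Sep 14, 2069 → Sep 18, 2069: 4 days.
Total: 4630 days.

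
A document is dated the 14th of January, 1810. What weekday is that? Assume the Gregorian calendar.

Sunday

Doomsday rule: the anchor day for the 1800s is Friday. For year 10: 10÷12 = 0 r 10, and 10÷4 = 2, so 0+10+2 = 12.
Friday + 12 ≡ Wednesday — that's 1810's doomsday.
In January the doomsday date is Jan 3 (1810 is not a leap year).
Jan 14 is 11 days after Jan 3; 11 mod 7 = 4, so Wednesday + 4 = Sunday.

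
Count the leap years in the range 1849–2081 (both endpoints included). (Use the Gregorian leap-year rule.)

Multiples of 4 in [1849,2081]: 58.
Of those, multiples of 100: 2 (not leap unless ÷400).
Multiples of 400: 1.
Leap years = 58 − 2 + 1 = 57.

57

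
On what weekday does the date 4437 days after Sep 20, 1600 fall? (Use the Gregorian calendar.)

Tuesday

Sep 20, 1600 is a Wednesday.
4437 mod 7 = 6, so 4437 days after a Wednesday is Wednesday + 6 = Tuesday.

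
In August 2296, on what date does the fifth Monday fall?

August 31, 2296

August 1, 2296 is a Saturday.
The first Monday is therefore August 3 (2 days later).
The fifth Monday is 3 + 4×7 = August 31.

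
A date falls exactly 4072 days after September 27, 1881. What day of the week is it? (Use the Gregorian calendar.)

Sunday

Sep 27, 1881 is a Tuesday.
4072 mod 7 = 5, so 4072 days after a Tuesday is Tuesday + 5 = Sunday.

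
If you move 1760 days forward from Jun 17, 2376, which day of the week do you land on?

Jun 17, 2376 is a Thursday.
1760 mod 7 = 3, so 1760 days after a Thursday is Thursday + 3 = Sunday.

Sunday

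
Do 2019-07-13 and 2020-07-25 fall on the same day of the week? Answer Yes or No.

Yes

From Jul 13, 2019 to Jul 25, 2020 is 378 days.
378 mod 7 = 0, so they are the same weekday.
(Jul 13, 2019 is a Saturday; Jul 25, 2020 is a Saturday.)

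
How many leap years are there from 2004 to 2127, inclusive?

Multiples of 4 in [2004,2127]: 31.
Of those, multiples of 100: 1 (not leap unless ÷400).
Multiples of 400: 0.
Leap years = 31 − 1 + 0 = 30.

30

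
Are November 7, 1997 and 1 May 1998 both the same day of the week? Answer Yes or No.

Yes

From Nov 7, 1997 to May 1, 1998 is 175 days.
175 mod 7 = 0, so they are the same weekday.
(Nov 7, 1997 is a Friday; May 1, 1998 is a Friday.)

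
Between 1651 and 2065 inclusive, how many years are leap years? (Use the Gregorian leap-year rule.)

Multiples of 4 in [1651,2065]: 104.
Of those, multiples of 100: 4 (not leap unless ÷400).
Multiples of 400: 1.
Leap years = 104 − 4 + 1 = 101.

101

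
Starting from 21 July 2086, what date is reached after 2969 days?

September 6, 2094

+365 (one year) → Jul 21, 2087 (2604 left).
+366 (one year; includes Feb 29, 2088) → Jul 21, 2088 (2238 left).
+365 (one year) → Jul 21, 2089 (1873 left).
+365 (one year) → Jul 21, 2090 (1508 left).
+365 (one year) → Jul 21, 2091 (1143 left).
+366 (one year; includes Feb 29, 2092) → Jul 21, 2092 (777 left).
+365 (one year) → Jul 21, 2093 (412 left).
+365 (one year) → Jul 21, 2094 (47 left).
Jul has 31 days: +11 → Aug 1, 2094 (36 left).
Aug has 31 days: +31 → Sep 1, 2094 (5 left).
+5 → Sep 6, 2094.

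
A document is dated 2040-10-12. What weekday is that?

Friday

Doomsday rule: the anchor day for the 2000s is Tuesday. For year 40: 40÷12 = 3 r 4, and 4÷4 = 1, so 3+4+1 = 8.
Tuesday + 8 ≡ Wednesday — that's 2040's doomsday.
In October the doomsday date is Oct 10.
Oct 12 is 2 days after Oct 10; 2 mod 7 = 2, so Wednesday + 2 = Friday.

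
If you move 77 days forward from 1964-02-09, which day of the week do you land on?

First find the weekday of Feb 9, 1964. Doomsday rule: the anchor day for the 1900s is Wednesday. For year 64: 64÷12 = 5 r 4, and 4÷4 = 1, so 5+4+1 = 10.
Wednesday + 10 ≡ Saturday — that's 1964's doomsday.
In February the doomsday date is Feb 29 (1964 is a leap year (divisible by 4)).
Feb 9 is 20 days before Feb 29; 20 mod 7 = 6, so Saturday − 6 = Sunday.
77 mod 7 = 0, so 77 days after a Sunday is Sunday + 0 = Sunday.

Sunday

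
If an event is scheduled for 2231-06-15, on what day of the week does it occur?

Wednesday

Doomsday rule: the anchor day for the 2200s is Friday. For year 31: 31÷12 = 2 r 7, and 7÷4 = 1, so 2+7+1 = 10.
Friday + 10 ≡ Monday — that's 2231's doomsday.
In June the doomsday date is Jun 6.
Jun 15 is 9 days after Jun 6; 9 mod 7 = 2, so Monday + 2 = Wednesday.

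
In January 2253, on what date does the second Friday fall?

January 1, 2253 is a Saturday.
The first Friday is therefore January 7 (6 days later).
The second Friday is 7 + 1×7 = January 14.

January 14, 2253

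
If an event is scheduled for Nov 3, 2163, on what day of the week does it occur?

Thursday

Doomsday rule: the anchor day for the 2100s is Sunday. For year 63: 63÷12 = 5 r 3, and 3÷4 = 0, so 5+3+0 = 8.
Sunday + 8 ≡ Monday — that's 2163's doomsday.
In November the doomsday date is Nov 7.
Nov 3 is 4 days before Nov 7; 4 mod 7 = 4, so Monday − 4 = Thursday.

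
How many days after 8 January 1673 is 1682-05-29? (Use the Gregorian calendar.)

3428

Jan 8, 1673 → Jan 8, 1674: 365 days.
Jan 8, 1674 → Jan 8, 1675: 365 days.
Jan 8, 1675 → Jan 8, 1676: 365 days.
Jan 8, 1676 → Jan 8, 1677: 366 days (Feb 29, 1676 is in that span).
Jan 8, 1677 → Jan 8, 1678: 365 days.
Jan 8, 1678 → Jan 8, 1679: 365 days.
Jan 8, 1679 → Jan 8, 1680: 365 days.
Jan 8, 1680 → Jan 8, 1681: 366 days (Feb 29, 1680 is in that span).
Jan 8, 1681 → Jan 8, 1682: 365 days.
Jan 8, 1682 → Feb 8, 1682: 31 days (January has 31).
Feb 8, 1682 → Mar 8, 1682: 28 days (February has 28).
Mar 8, 1682 → Apr 8, 1682: 31 days (March has 31).
Apr 8, 1682 → May 8, 1682: 30 days (April has 30).
May 8, 1682 → May 29, 1682: 21 days.
Total: 3428 days.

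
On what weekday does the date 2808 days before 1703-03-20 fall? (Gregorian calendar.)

Monday

Mar 20, 1703 is a Tuesday.
2808 mod 7 = 1, so 2808 days before a Tuesday is Tuesday − 1 = Monday.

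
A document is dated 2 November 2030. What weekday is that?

Saturday

January 1, 2030 is a Tuesday.
Jan 1, 2030 → Feb 1, 2030: 31 days (January has 31).
Feb 1, 2030 → Mar 1, 2030: 28 days (February has 28).
Mar 1, 2030 → Apr 1, 2030: 31 days (March has 31).
Apr 1, 2030 → May 1, 2030: 30 days (April has 30).
May 1, 2030 → Jun 1, 2030: 31 days (May has 31).
Jun 1, 2030 → Jul 1, 2030: 30 days (June has 30).
Jul 1, 2030 → Aug 1, 2030: 31 days (July has 31).
Aug 1, 2030 → Sep 1, 2030: 31 days (August has 31).
Sep 1, 2030 → Oct 1, 2030: 30 days (September has 30).
Oct 1, 2030 → Nov 1, 2030: 31 days (October has 31).
Nov 1, 2030 → Nov 2, 2030: 1 days.
Total: 305 days.
305 mod 7 = 4, so Tuesday + 4 = Saturday.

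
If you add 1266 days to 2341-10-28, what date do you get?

April 16, 2345

+365 (one year) → Oct 28, 2342 (901 left).
+365 (one year) → Oct 28, 2343 (536 left).
+366 (one year; includes Feb 29, 2344) → Oct 28, 2344 (170 left).
Oct has 31 days: +4 → Nov 1, 2344 (166 left).
Nov has 30 days: +30 → Dec 1, 2344 (136 left).
Dec has 31 days: +31 → Jan 1, 2345 (105 left).
Jan has 31 days: +31 → Feb 1, 2345 (74 left).
Feb has 28 days: +28 → Mar 1, 2345 (46 left).
Mar has 31 days: +31 → Apr 1, 2345 (15 left).
+15 → Apr 16, 2345.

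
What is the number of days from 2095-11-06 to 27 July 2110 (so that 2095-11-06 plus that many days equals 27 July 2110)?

Nov 6, 2095 → Nov 6, 2096: 366 days (Feb 29, 2096 is in that span).
Nov 6, 2096 → Nov 6, 2097: 365 days.
Nov 6, 2097 → Nov 6, 2098: 365 days.
Nov 6, 2098 → Nov 6, 2099: 365 days.
Nov 6, 2099 → Nov 6, 2100: 365 days.
Nov 6, 2100 → Nov 6, 2101: 365 days.
Nov 6, 2101 → Nov 6, 2102: 365 days.
Nov 6, 2102 → Nov 6, 2103: 365 days.
Nov 6, 2103 → Nov 6, 2104: 366 days (Feb 29, 2104 is in that span).
Nov 6, 2104 → Nov 6, 2105: 365 days.
Nov 6, 2105 → Nov 6, 2106: 365 days.
Nov 6, 2106 → Nov 6, 2107: 365 days.
Nov 6, 2107 → Nov 6, 2108: 366 days (Feb 29, 2108 is in that span).
Nov 6, 2108 → Nov 6, 2109: 365 days.
Nov 6, 2109 → Dec 6, 2109: 30 days (November has 30).
Dec 6, 2109 → Jan 6, 2110: 31 days (December has 31).
Jan 6, 2110 → Feb 6, 2110: 31 days (January has 31).
Feb 6, 2110 → Mar 6, 2110: 28 days (February has 28).
Mar 6, 2110 → Apr 6, 2110: 31 days (March has 31).
Apr 6, 2110 → May 6, 2110: 30 days (April has 30).
May 6, 2110 → Jun 6, 2110: 31 days (May has 31).
Jun 6, 2110 → Jul 6, 2110: 30 days (June has 30).
Jul 6, 2110 → Jul 27, 2110: 21 days.
Total: 5376 days.

5376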